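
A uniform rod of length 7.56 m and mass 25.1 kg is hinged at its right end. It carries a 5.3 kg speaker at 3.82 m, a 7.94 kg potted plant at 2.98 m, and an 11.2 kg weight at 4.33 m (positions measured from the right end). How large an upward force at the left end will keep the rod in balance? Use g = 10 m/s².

F ≈ 248 N

About the right end:
Beam weight: 25.1 × 10 = 251 N down at 3.78 m → arm 3.78 m, τ = 251 × 3.78 = 948.8 N·m counterclockwise.
Speaker: 5.3 × 10 = 53 N down at 3.82 m → arm 3.82 m, τ = 53 × 3.82 = 202.5 N·m counterclockwise.
Potted plant: 7.94 × 10 = 79.4 N down at 2.98 m → arm 2.98 m, τ = 79.4 × 2.98 = 236.6 N·m counterclockwise.
Weight: 11.2 × 10 = 112 N down at 4.33 m → arm 4.33 m, τ = 112 × 4.33 = 485 N·m counterclockwise.
Net moment of the loads = 1873 N·m counterclockwise.
The upward force F acts at the left end, arm 7.56 m, giving F × 7.56 clockwise.
For rotational equilibrium, F × 7.56 = 1873, so F = 1873 / 7.56 = 248 N.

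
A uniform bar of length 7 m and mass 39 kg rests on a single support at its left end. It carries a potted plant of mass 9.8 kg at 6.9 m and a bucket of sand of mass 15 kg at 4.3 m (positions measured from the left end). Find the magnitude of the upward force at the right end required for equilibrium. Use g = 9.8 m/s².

F ≈ 376 N

About the left end:
Beam weight: 39 × 9.8 = 382.2 N down at 3.5 m → arm 3.5 m, τ = 382.2 × 3.5 = 1338 N·m clockwise.
Potted plant: 9.8 × 9.8 = 96.04 N down at 6.9 m → arm 6.9 m, τ = 96.04 × 6.9 = 662.7 N·m clockwise.
Bucket of sand: 15 × 9.8 = 147 N down at 4.3 m → arm 4.3 m, τ = 147 × 4.3 = 632.1 N·m clockwise.
Net moment of the loads = 2633 N·m clockwise.
The upward force F acts at the right end, arm 7 m, giving F × 7 counterclockwise.
Setting net torque to zero: F × 7 = 2633 → F = 2633 / 7 = 376 N.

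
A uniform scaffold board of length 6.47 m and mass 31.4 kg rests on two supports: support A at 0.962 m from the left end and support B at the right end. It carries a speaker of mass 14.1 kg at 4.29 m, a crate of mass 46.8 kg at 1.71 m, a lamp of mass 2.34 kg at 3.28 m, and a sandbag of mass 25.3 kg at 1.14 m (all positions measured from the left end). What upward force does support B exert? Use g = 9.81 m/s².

R_B ≈ 291 N

Sum moments about support A (its reaction then has zero moment arm).
Beam weight: 31.4 × 9.81 = 308 N down at 3.235 m → arm 2.273 m, τ = 308 × 2.273 = 700.1 N·m clockwise.
Speaker: 14.1 × 9.81 = 138.3 N down at 4.29 m → arm 3.328 m, τ = 138.3 × 3.328 = 460.3 N·m clockwise.
Crate: 46.8 × 9.81 = 459.1 N down at 1.71 m → arm 0.748 m, τ = 459.1 × 0.748 = 343.4 N·m clockwise.
Lamp: 2.34 × 9.81 = 22.96 N down at 3.28 m → arm 2.318 m, τ = 22.96 × 2.318 = 53.22 N·m clockwise.
Sandbag: 25.3 × 9.81 = 248.2 N down at 1.14 m → arm 0.178 m, τ = 248.2 × 0.178 = 44.18 N·m clockwise.
Net load moment about support A = 1601 N·m clockwise.
Reaction R at support B is upward at 6.47 m, arm 5.508 m → moment R × 5.508 counterclockwise.
Στ = 0 ⇒ R × 5.508 = 1601 ⇒ R = 291 N.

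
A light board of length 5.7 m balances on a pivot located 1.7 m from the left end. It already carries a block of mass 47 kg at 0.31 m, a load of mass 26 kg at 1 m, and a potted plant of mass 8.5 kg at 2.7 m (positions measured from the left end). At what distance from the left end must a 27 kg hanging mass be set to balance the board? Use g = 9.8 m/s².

About the pivot (at 1.7 m from the left end):
Block: 47 × 9.8 = 460.6 N down at 0.31 m → arm 1.39 m, τ = 460.6 × 1.39 = 640.2 N·m counterclockwise.
Load: 26 × 9.8 = 254.8 N down at 1 m → arm 0.7 m, τ = 254.8 × 0.7 = 178.4 N·m counterclockwise.
Potted plant: 8.5 × 9.8 = 83.3 N down at 2.7 m → arm 1 m, τ = 83.3 × 1 = 83.3 N·m clockwise.
Net moment of existing loads = 735.3 N·m counterclockwise.
The hanging mass weighs 27 × 9.8 = 264.6 N and must supply an equal clockwise moment, so its lever arm about the pivot is 735.3 / 264.6 = 2.78 m.
That puts it at 1.7 + 2.78 = 4.48 m from the left end.

x ≈ 4.48 m from the left end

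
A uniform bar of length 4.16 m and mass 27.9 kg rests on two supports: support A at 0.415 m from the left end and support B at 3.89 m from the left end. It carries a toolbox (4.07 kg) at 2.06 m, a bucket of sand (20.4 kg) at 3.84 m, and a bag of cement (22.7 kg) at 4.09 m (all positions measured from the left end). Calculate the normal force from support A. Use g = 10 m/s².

Choose support B as the axis so its reaction then has zero moment arm.
Beam weight: 27.9 × 10 = 279 N down at 2.08 m → arm 1.81 m, τ = 279 × 1.81 = 505 N·m counterclockwise.
Toolbox: 4.07 × 10 = 40.7 N down at 2.06 m → arm 1.83 m, τ = 40.7 × 1.83 = 74.48 N·m counterclockwise.
Bucket of sand: 20.4 × 10 = 204 N down at 3.84 m → arm 0.05 m, τ = 204 × 0.05 = 10.2 N·m counterclockwise.
Bag of cement: 22.7 × 10 = 227 N down at 4.09 m → arm 0.2 m, τ = 227 × 0.2 = 45.4 N·m clockwise.
Net load moment about support B = 544.3 N·m counterclockwise.
Reaction R at support A is upward at 0.415 m, arm 3.475 m → moment R × 3.475 clockwise.
Balancing moments: R × 3.475 = 544.3, giving R = 157 N.

R_A ≈ 157 N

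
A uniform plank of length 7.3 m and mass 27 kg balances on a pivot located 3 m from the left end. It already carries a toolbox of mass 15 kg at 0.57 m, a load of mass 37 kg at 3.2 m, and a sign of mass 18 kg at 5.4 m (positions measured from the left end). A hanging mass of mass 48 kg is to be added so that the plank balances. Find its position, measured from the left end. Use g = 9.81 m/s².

Sum moments about the pivot (at 3 m from the left end) (the support reaction has zero arm there).
Beam weight: 27 × 9.81 = 264.9 N down at 3.65 m → arm 0.65 m, τ = 264.9 × 0.65 = 172.2 N·m clockwise.
Toolbox: 15 × 9.81 = 147.2 N down at 0.57 m → arm 2.43 m, τ = 147.2 × 2.43 = 357.7 N·m counterclockwise.
Load: 37 × 9.81 = 363 N down at 3.2 m → arm 0.2 m, τ = 363 × 0.2 = 72.6 N·m clockwise.
Sign: 18 × 9.81 = 176.6 N down at 5.4 m → arm 2.4 m, τ = 176.6 × 2.4 = 423.8 N·m clockwise.
Net moment of existing loads = 310.9 N·m clockwise.
The hanging mass weighs 48 × 9.81 = 470.9 N and must supply an equal counterclockwise moment, so its lever arm about the pivot is 310.9 / 470.9 = 0.66 m.
That puts it at 3 − 0.66 = 2.34 m from the left end.

x ≈ 2.34 m from the left end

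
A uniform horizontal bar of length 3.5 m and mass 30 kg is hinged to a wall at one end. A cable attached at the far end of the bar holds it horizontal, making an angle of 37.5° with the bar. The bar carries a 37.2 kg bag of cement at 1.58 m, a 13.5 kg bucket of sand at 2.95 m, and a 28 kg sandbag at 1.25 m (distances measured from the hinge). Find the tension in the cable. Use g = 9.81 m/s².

T ≈ 857 N

Sum moments about the hinge (the unknown hinge reaction has zero arm there).
Beam weight: 30 × 9.81 = 294.3 N down at 1.75 m → arm 1.75 m, τ = 294.3 × 1.75 = 515 N·m clockwise.
Bag of cement: 37.2 × 9.81 = 364.9 N down at 1.58 m → arm 1.58 m, τ = 364.9 × 1.58 = 576.5 N·m clockwise.
Bucket of sand: 13.5 × 9.81 = 132.4 N down at 2.95 m → arm 2.95 m, τ = 132.4 × 2.95 = 390.6 N·m clockwise.
Sandbag: 28 × 9.81 = 274.7 N down at 1.25 m → arm 1.25 m, τ = 274.7 × 1.25 = 343.4 N·m clockwise.
Total clockwise load moment = 1826 N·m.
The cable tension T acts at 3.5 m; only its component perpendicular to the bar, T sinθ, produces torque. sin 37.5° = 0.6088.
Balancing moments: T × 3.5 × 0.6088 = 1826, giving T = 1826 / 2.131 = 857 N.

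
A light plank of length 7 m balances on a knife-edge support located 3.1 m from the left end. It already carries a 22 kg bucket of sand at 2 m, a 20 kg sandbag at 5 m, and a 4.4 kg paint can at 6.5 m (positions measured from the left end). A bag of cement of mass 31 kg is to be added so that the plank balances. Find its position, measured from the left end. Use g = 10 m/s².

Choose the knife-edge support (at 3.1 m from the left end) as the axis so the support reaction has zero arm there.
Bucket of sand: 22 × 10 = 220 N down at 2 m → arm 1.1 m, τ = 220 × 1.1 = 242 N·m counterclockwise.
Sandbag: 20 × 10 = 200 N down at 5 m → arm 1.9 m, τ = 200 × 1.9 = 380 N·m clockwise.
Paint can: 4.4 × 10 = 44 N down at 6.5 m → arm 3.4 m, τ = 44 × 3.4 = 149.6 N·m clockwise.
Net moment of existing loads = 287.6 N·m clockwise.
The bag of cement weighs 31 × 10 = 310 N and must supply an equal counterclockwise moment, so its lever arm about the knife-edge support is 287.6 / 310 = 0.928 m.
That puts it at 3.1 − 0.928 = 2.17 m from the left end.

x ≈ 2.17 m from the left end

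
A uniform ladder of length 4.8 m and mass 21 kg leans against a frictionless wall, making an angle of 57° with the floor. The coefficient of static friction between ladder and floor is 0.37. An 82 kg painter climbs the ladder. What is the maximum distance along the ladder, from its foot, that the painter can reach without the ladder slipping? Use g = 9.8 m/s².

Choose the foot of the ladder as the axis so the floor normal and friction both act there and drop out.
Ladder weight 21×9.8 = 205.8 N acts at 2.4 m along the ladder; its horizontal arm is 2.4·cos57° = 1.307 m → τ = 269 N·m clockwise.
Painter weight 82×9.8 = 803.6 N at distance d → arm d·cos57° → τ = 803.6·d·0.5446 clockwise.
Wall normal N at the top has arm L sinθ = 4.026 m counterclockwise, so Στ = 0 gives N·4.026 = 269 + 437.6·d.
ΣFy = 0 ⇒ N_floor = 1009 N, so the maximum friction is μ_s·N_floor = 0.37×1009 = 373.3 N. ΣFx = 0 ⇒ N_wall = f, so at the slipping point N = 373.3 N.
Substituting: 373.3×4.026 = 269 + 437.6·d ⇒ d = (1503 − 269) / 437.6 = 2.82 m.

d ≈ 2.82 m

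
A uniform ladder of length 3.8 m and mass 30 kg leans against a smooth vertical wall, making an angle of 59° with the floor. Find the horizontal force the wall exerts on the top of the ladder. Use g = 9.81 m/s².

About the foot of the ladder:
Ladder weight 30×9.81 = 294.3 N acts at 1.9 m along the ladder; its horizontal arm is 1.9·cos59° = 0.9786 m → τ = 288 N·m clockwise.
Wall normal N acts horizontally at the top; its moment arm is the height L sinθ = 3.8·sin59° = 3.257 m, counterclockwise.
Setting net torque to zero: N × 3.257 = 288 → N = 88.4 N.

N_wall ≈ 88.4 N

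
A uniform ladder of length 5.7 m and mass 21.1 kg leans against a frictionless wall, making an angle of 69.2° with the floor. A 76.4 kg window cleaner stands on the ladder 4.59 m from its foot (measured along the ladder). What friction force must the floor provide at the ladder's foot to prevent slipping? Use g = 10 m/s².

f ≈ 274 N

Take moments about the foot of the ladder.
Ladder weight 21.1×10 = 211 N acts at 2.85 m along the ladder; its horizontal arm is 2.85·cos69.2° = 1.012 m → τ = 213.5 N·m clockwise.
Window cleaner: 76.4×10 = 764 N at 4.59 m → arm 1.63 m → τ = 1245 N·m clockwise.
Wall normal N acts horizontally at the top; its moment arm is the height L sinθ = 5.7·sin69.2° = 5.329 m, counterclockwise.
For rotational equilibrium, N × 5.329 = 1458, so N = 274 N.
ΣFx = 0: friction at the foot balances the wall's push, so f = N_wall = 274 N.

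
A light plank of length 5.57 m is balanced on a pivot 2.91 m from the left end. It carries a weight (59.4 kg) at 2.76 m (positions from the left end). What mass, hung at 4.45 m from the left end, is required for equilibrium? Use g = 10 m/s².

Taking torques about the pivot (at 2.91 m from the left end):
Weight: 59.4 × 10 = 594 N down at 2.76 m → arm 0.15 m, τ = 594 × 0.15 = 89.1 N·m counterclockwise.
Net moment of known loads = 89.1 N·m counterclockwise.
An unknown mass m at 4.45 m has arm 1.54 m; its moment is m·g·1.54 clockwise.
For rotational equilibrium, m × 10 × 1.54 = 89.1, so m = 89.1 / (10 × 1.54) = 5.79 kg.

m ≈ 5.79 kg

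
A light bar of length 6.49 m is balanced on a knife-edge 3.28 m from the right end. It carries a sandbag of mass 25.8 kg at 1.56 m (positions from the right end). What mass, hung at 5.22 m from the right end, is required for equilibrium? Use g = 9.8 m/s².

m ≈ 22.9 kg

About the knife-edge (at 3.28 m from the right end):
Sandbag: 25.8 × 9.8 = 252.8 N down at 1.56 m → arm 1.72 m, τ = 252.8 × 1.72 = 434.8 N·m clockwise.
Net moment of known loads = 434.8 N·m clockwise.
An unknown mass m at 5.22 m has arm 1.94 m; its moment is m·g·1.94 counterclockwise.
Balancing moments: m × 9.8 × 1.94 = 434.8, giving m = 434.8 / (9.8 × 1.94) = 22.9 kg.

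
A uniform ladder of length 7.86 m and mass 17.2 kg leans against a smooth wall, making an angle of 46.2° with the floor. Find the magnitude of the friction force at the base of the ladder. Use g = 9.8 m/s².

About the foot of the ladder:
Ladder weight 17.2×9.8 = 168.6 N acts at 3.93 m along the ladder; its horizontal arm is 3.93·cos46.2° = 2.72 m → τ = 458.6 N·m clockwise.
Wall normal N acts horizontally at the top; its moment arm is the height L sinθ = 7.86·sin46.2° = 5.673 m, counterclockwise.
Setting net torque to zero: N × 5.673 = 458.6 → N = 80.8 N.
ΣFx = 0: friction at the foot balances the wall's push, so f = N_wall = 80.8 N.

f ≈ 80.8 N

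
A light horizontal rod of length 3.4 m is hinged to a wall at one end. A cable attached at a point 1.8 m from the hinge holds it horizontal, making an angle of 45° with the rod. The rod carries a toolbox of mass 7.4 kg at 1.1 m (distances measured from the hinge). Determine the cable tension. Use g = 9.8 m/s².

Choose the hinge as the axis so the unknown hinge reaction has zero arm there.
Toolbox: 7.4 × 9.8 = 72.52 N down at 1.1 m → arm 1.1 m, τ = 72.52 × 1.1 = 79.77 N·m clockwise.
Total clockwise load moment = 79.77 N·m.
The cable tension T acts at 1.8 m; only its component perpendicular to the rod, T sinθ, produces torque. sin 45° = 0.7071.
Στ = 0 ⇒ T × 1.8 × 0.7071 = 79.77 ⇒ T = 79.77 / 1.273 = 62.7 N.

T ≈ 62.7 N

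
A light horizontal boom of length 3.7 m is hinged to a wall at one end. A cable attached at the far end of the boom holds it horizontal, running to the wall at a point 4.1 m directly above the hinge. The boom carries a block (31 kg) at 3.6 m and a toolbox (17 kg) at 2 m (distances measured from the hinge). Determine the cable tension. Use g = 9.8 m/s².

Taking torques about the hinge:
Block: 31 × 9.8 = 303.8 N down at 3.6 m → arm 3.6 m, τ = 303.8 × 3.6 = 1094 N·m clockwise.
Toolbox: 17 × 9.8 = 166.6 N down at 2 m → arm 2 m, τ = 166.6 × 2 = 333.2 N·m clockwise.
Total clockwise load moment = 1427 N·m.
The cable tension T acts at 3.7 m; only its component perpendicular to the boom, T sinθ, produces torque. sinθ = h/√(h²+d²) = 4.1/√(4.1²+3.7²) = 0.7424.
Setting net torque to zero: T × 3.7 × 0.7424 = 1427 → T = 1427 / 2.747 = 519 N.

T ≈ 519 N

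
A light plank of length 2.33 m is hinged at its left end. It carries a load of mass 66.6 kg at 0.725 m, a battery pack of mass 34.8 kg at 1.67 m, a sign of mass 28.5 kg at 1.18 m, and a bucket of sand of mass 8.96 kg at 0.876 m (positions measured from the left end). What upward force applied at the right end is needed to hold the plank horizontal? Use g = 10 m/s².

F ≈ 635 N

Take moments about the left end.
Load: 66.6 × 10 = 666 N down at 0.725 m → arm 0.725 m, τ = 666 × 0.725 = 482.8 N·m clockwise.
Battery pack: 34.8 × 10 = 348 N down at 1.67 m → arm 1.67 m, τ = 348 × 1.67 = 581.2 N·m clockwise.
Sign: 28.5 × 10 = 285 N down at 1.18 m → arm 1.18 m, τ = 285 × 1.18 = 336.3 N·m clockwise.
Bucket of sand: 8.96 × 10 = 89.6 N down at 0.876 m → arm 0.876 m, τ = 89.6 × 0.876 = 78.49 N·m clockwise.
Net moment of the loads = 1479 N·m clockwise.
The upward force F acts at the right end, arm 2.33 m, giving F × 2.33 counterclockwise.
Στ = 0 ⇒ F × 2.33 = 1479 ⇒ F = 1479 / 2.33 = 635 N.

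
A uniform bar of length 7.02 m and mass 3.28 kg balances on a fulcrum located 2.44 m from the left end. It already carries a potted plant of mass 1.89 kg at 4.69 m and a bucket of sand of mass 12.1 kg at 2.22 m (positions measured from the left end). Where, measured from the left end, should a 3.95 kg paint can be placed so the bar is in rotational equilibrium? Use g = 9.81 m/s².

x ≈ 1.15 m from the left end

Take moments about the fulcrum (at 2.44 m from the left end).
Beam weight: 3.28 × 9.81 = 32.18 N down at 3.51 m → arm 1.07 m, τ = 32.18 × 1.07 = 34.43 N·m clockwise.
Potted plant: 1.89 × 9.81 = 18.54 N down at 4.69 m → arm 2.25 m, τ = 18.54 × 2.25 = 41.71 N·m clockwise.
Bucket of sand: 12.1 × 9.81 = 118.7 N down at 2.22 m → arm 0.22 m, τ = 118.7 × 0.22 = 26.11 N·m counterclockwise.
Net moment of existing loads = 50.03 N·m clockwise.
The paint can weighs 3.95 × 9.81 = 38.75 N and must supply an equal counterclockwise moment, so its lever arm about the fulcrum is 50.03 / 38.75 = 1.29 m.
That puts it at 2.44 − 1.29 = 1.15 m from the left end.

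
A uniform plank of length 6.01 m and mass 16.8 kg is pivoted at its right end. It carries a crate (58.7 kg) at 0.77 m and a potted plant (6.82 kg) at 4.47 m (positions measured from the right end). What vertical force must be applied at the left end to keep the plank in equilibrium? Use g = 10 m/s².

F ≈ 210 N

Take moments about the right end.
Beam weight: 16.8 × 10 = 168 N down at 3.005 m → arm 3.005 m, τ = 168 × 3.005 = 504.8 N·m counterclockwise.
Crate: 58.7 × 10 = 587 N down at 0.77 m → arm 0.77 m, τ = 587 × 0.77 = 452 N·m counterclockwise.
Potted plant: 6.82 × 10 = 68.2 N down at 4.47 m → arm 4.47 m, τ = 68.2 × 4.47 = 304.9 N·m counterclockwise.
Net moment of the loads = 1262 N·m counterclockwise.
The upward force F acts at the left end, arm 6.01 m, giving F × 6.01 clockwise.
Balancing moments: F × 6.01 = 1262, giving F = 1262 / 6.01 = 210 N.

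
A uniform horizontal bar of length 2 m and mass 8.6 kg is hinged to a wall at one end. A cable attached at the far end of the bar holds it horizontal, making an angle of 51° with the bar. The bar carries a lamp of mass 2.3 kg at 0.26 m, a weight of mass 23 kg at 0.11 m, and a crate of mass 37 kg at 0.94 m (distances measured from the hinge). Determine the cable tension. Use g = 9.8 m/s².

T ≈ 293 N

Choose the hinge as the axis so the unknown hinge reaction has zero arm there.
Beam weight: 8.6 × 9.8 = 84.28 N down at 1 m → arm 1 m, τ = 84.28 × 1 = 84.28 N·m clockwise.
Lamp: 2.3 × 9.8 = 22.54 N down at 0.26 m → arm 0.26 m, τ = 22.54 × 0.26 = 5.86 N·m clockwise.
Weight: 23 × 9.8 = 225.4 N down at 0.11 m → arm 0.11 m, τ = 225.4 × 0.11 = 24.79 N·m clockwise.
Crate: 37 × 9.8 = 362.6 N down at 0.94 m → arm 0.94 m, τ = 362.6 × 0.94 = 340.8 N·m clockwise.
Total clockwise load moment = 455.7 N·m.
The cable tension T acts at 2 m; only its component perpendicular to the bar, T sinθ, produces torque. sin 51° = 0.7771.
Στ = 0 ⇒ T × 2 × 0.7771 = 455.7 ⇒ T = 455.7 / 1.554 = 293 N.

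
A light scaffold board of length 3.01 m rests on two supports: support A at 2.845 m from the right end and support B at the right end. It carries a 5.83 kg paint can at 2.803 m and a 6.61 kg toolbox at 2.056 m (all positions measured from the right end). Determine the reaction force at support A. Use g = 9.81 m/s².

Choose support B as the axis so its reaction then has zero moment arm.
Paint can: 5.83 × 9.81 = 57.19 N down at 2.803 m → arm 2.803 m, τ = 57.19 × 2.803 = 160.3 N·m counterclockwise.
Toolbox: 6.61 × 9.81 = 64.84 N down at 2.056 m → arm 2.056 m, τ = 64.84 × 2.056 = 133.3 N·m counterclockwise.
Net load moment about support B = 293.6 N·m counterclockwise.
Reaction R at support A is upward at 2.845 m, arm 2.845 m → moment R × 2.845 clockwise.
For rotational equilibrium, R × 2.845 = 293.6, so R = 103 N.

R_A ≈ 103 N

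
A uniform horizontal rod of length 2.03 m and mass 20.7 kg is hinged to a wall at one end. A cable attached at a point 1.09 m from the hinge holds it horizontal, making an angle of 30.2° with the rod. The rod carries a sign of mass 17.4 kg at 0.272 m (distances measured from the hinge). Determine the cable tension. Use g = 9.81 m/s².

About the hinge:
Beam weight: 20.7 × 9.81 = 203.1 N down at 1.015 m → arm 1.015 m, τ = 203.1 × 1.015 = 206.1 N·m clockwise.
Sign: 17.4 × 9.81 = 170.7 N down at 0.272 m → arm 0.272 m, τ = 170.7 × 0.272 = 46.43 N·m clockwise.
Total clockwise load moment = 252.5 N·m.
The cable tension T acts at 1.09 m; only its component perpendicular to the rod, T sinθ, produces torque. sin 30.2° = 0.503.
Balancing moments: T × 1.09 × 0.503 = 252.5, giving T = 252.5 / 0.5483 = 461 N.

T ≈ 461 N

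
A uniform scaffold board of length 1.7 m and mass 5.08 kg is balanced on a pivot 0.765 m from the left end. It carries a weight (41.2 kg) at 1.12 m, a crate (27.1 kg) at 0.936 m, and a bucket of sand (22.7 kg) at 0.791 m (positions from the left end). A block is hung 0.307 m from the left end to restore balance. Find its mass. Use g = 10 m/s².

About the pivot (at 0.765 m from the left end):
Beam weight: 5.08 × 10 = 50.8 N down at 0.85 m → arm 0.085 m, τ = 50.8 × 0.085 = 4.318 N·m clockwise.
Weight: 41.2 × 10 = 412 N down at 1.12 m → arm 0.355 m, τ = 412 × 0.355 = 146.3 N·m clockwise.
Crate: 27.1 × 10 = 271 N down at 0.936 m → arm 0.171 m, τ = 271 × 0.171 = 46.34 N·m clockwise.
Bucket of sand: 22.7 × 10 = 227 N down at 0.791 m → arm 0.026 m, τ = 227 × 0.026 = 5.902 N·m clockwise.
Net moment of known loads = 202.9 N·m clockwise.
An unknown mass m at 0.307 m has arm 0.458 m; its moment is m·g·0.458 counterclockwise.
Στ = 0 ⇒ m × 10 × 0.458 = 202.9 ⇒ m = 202.9 / (10 × 0.458) = 44.3 kg.

m ≈ 44.3 kg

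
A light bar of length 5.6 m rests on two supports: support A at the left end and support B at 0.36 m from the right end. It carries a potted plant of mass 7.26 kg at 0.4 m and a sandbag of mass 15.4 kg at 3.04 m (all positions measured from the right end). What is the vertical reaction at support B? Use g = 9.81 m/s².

Sum moments about support A (its reaction then has zero moment arm).
Potted plant: 7.26 × 9.81 = 71.22 N down at 0.4 m → arm 5.2 m, τ = 71.22 × 5.2 = 370.3 N·m clockwise.
Sandbag: 15.4 × 9.81 = 151.1 N down at 3.04 m → arm 2.56 m, τ = 151.1 × 2.56 = 386.8 N·m clockwise.
Net load moment about support A = 757.1 N·m clockwise.
Reaction R at support B is upward at 0.36 m, arm 5.24 m → moment R × 5.24 counterclockwise.
Στ = 0 ⇒ R × 5.24 = 757.1 ⇒ R = 144 N.

R_B ≈ 144 N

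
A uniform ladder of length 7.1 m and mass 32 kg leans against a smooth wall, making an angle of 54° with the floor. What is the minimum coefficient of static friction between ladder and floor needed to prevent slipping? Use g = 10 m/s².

μ_min ≈ 0.363

About the foot of the ladder:
Ladder weight 32×10 = 320 N acts at 3.55 m along the ladder; its horizontal arm is 3.55·cos54° = 2.087 m → τ = 667.8 N·m clockwise.
Wall normal N acts horizontally at the top; its moment arm is the height L sinθ = 7.1·sin54° = 5.744 m, counterclockwise.
Setting net torque to zero: N × 5.744 = 667.8 → N = 116.3 N.
ΣFx = 0 ⇒ f = N_wall = 116.3 N. ΣFy = 0 ⇒ N_floor = 320 N.
μ_min = f / N_floor = 116.3 / 320 = 0.363.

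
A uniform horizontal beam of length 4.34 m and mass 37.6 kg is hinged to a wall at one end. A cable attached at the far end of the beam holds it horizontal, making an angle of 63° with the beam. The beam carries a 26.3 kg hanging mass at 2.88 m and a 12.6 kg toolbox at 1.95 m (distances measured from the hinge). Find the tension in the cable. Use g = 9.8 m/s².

Choose the hinge as the axis so the unknown hinge reaction has zero arm there.
Beam weight: 37.6 × 9.8 = 368.5 N down at 2.17 m → arm 2.17 m, τ = 368.5 × 2.17 = 799.6 N·m clockwise.
Hanging mass: 26.3 × 9.8 = 257.7 N down at 2.88 m → arm 2.88 m, τ = 257.7 × 2.88 = 742.2 N·m clockwise.
Toolbox: 12.6 × 9.8 = 123.5 N down at 1.95 m → arm 1.95 m, τ = 123.5 × 1.95 = 240.8 N·m clockwise.
Total clockwise load moment = 1783 N·m.
The cable tension T acts at 4.34 m; only its component perpendicular to the beam, T sinθ, produces torque. sin 63° = 0.891.
For rotational equilibrium, T × 4.34 × 0.891 = 1783, so T = 1783 / 3.867 = 461 N.

T ≈ 461 N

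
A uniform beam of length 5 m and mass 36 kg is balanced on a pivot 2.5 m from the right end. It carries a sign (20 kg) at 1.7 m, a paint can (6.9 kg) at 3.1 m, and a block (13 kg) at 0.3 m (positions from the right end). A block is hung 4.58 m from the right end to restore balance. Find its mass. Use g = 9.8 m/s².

About the pivot (at 2.5 m from the right end):
Beam weight: acts at the pivot, moment arm 0 → no torque.
Sign: 20 × 9.8 = 196 N down at 1.7 m → arm 0.8 m, τ = 196 × 0.8 = 156.8 N·m clockwise.
Paint can: 6.9 × 9.8 = 67.62 N down at 3.1 m → arm 0.6 m, τ = 67.62 × 0.6 = 40.57 N·m counterclockwise.
Block: 13 × 9.8 = 127.4 N down at 0.3 m → arm 2.2 m, τ = 127.4 × 2.2 = 280.3 N·m clockwise.
Net moment of known loads = 396.5 N·m clockwise.
An unknown mass m at 4.58 m has arm 2.08 m; its moment is m·g·2.08 counterclockwise.
Balancing moments: m × 9.8 × 2.08 = 396.5, giving m = 396.5 / (9.8 × 2.08) = 19.5 kg.

m ≈ 19.5 kg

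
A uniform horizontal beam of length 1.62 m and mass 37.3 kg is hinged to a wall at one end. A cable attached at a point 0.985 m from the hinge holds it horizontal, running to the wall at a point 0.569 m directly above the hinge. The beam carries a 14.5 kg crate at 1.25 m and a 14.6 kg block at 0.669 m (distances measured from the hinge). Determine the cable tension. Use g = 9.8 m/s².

T ≈ 1160 N

Taking torques about the hinge:
Beam weight: 37.3 × 9.8 = 365.5 N down at 0.81 m → arm 0.81 m, τ = 365.5 × 0.81 = 296.1 N·m clockwise.
Crate: 14.5 × 9.8 = 142.1 N down at 1.25 m → arm 1.25 m, τ = 142.1 × 1.25 = 177.6 N·m clockwise.
Block: 14.6 × 9.8 = 143.1 N down at 0.669 m → arm 0.669 m, τ = 143.1 × 0.669 = 95.73 N·m clockwise.
Total clockwise load moment = 569.4 N·m.
The cable tension T acts at 0.985 m; only its component perpendicular to the beam, T sinθ, produces torque. sinθ = h/√(h²+d²) = 0.569/√(0.569²+0.985²) = 0.5002.
Setting net torque to zero: T × 0.985 × 0.5002 = 569.4 → T = 569.4 / 0.4927 = 1160 N.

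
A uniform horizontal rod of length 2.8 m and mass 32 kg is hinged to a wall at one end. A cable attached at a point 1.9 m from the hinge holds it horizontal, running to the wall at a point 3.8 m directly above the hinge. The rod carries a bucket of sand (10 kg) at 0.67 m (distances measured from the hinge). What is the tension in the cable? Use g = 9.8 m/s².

T ≈ 297 N

Taking torques about the hinge:
Beam weight: 32 × 9.8 = 313.6 N down at 1.4 m → arm 1.4 m, τ = 313.6 × 1.4 = 439 N·m clockwise.
Bucket of sand: 10 × 9.8 = 98 N down at 0.67 m → arm 0.67 m, τ = 98 × 0.67 = 65.66 N·m clockwise.
Total clockwise load moment = 504.7 N·m.
The cable tension T acts at 1.9 m; only its component perpendicular to the rod, T sinθ, produces torque. sinθ = h/√(h²+d²) = 3.8/√(3.8²+1.9²) = 0.8944.
Setting net torque to zero: T × 1.9 × 0.8944 = 504.7 → T = 504.7 / 1.699 = 297 N.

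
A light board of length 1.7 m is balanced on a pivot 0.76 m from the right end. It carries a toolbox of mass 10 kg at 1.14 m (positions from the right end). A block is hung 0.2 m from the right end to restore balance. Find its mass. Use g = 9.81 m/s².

Taking torques about the pivot (at 0.76 m from the right end):
Toolbox: 10 × 9.81 = 98.1 N down at 1.14 m → arm 0.38 m, τ = 98.1 × 0.38 = 37.28 N·m counterclockwise.
Net moment of known loads = 37.28 N·m counterclockwise.
An unknown mass m at 0.2 m has arm 0.56 m; its moment is m·g·0.56 clockwise.
Setting net torque to zero: m × 9.81 × 0.56 = 37.28 → m = 37.28 / (9.81 × 0.56) = 6.79 kg.

m ≈ 6.79 kg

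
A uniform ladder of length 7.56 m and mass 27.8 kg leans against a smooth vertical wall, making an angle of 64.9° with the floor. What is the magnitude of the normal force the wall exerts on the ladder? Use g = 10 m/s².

N_wall ≈ 65.1 N

Sum moments about the foot of the ladder (the floor normal and friction both act there and drop out).
Ladder weight 27.8×10 = 278 N acts at 3.78 m along the ladder; its horizontal arm is 3.78·cos64.9° = 1.603 m → τ = 445.6 N·m clockwise.
Wall normal N acts horizontally at the top; its moment arm is the height L sinθ = 7.56·sin64.9° = 6.846 m, counterclockwise.
Στ = 0 ⇒ N × 6.846 = 445.6 ⇒ N = 65.1 N.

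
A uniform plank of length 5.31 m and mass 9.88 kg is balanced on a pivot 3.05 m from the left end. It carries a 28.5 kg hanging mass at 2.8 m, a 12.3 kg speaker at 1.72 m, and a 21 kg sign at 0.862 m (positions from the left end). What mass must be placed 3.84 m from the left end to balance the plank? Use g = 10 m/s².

About the pivot (at 3.05 m from the left end):
Beam weight: 9.88 × 10 = 98.8 N down at 2.655 m → arm 0.395 m, τ = 98.8 × 0.395 = 39.03 N·m counterclockwise.
Hanging mass: 28.5 × 10 = 285 N down at 2.8 m → arm 0.25 m, τ = 285 × 0.25 = 71.25 N·m counterclockwise.
Speaker: 12.3 × 10 = 123 N down at 1.72 m → arm 1.33 m, τ = 123 × 1.33 = 163.6 N·m counterclockwise.
Sign: 21 × 10 = 210 N down at 0.862 m → arm 2.188 m, τ = 210 × 2.188 = 459.5 N·m counterclockwise.
Net moment of known loads = 733.4 N·m counterclockwise.
An unknown mass m at 3.84 m has arm 0.79 m; its moment is m·g·0.79 clockwise.
Balancing moments: m × 10 × 0.79 = 733.4, giving m = 733.4 / (10 × 0.79) = 92.8 kg.

m ≈ 92.8 kg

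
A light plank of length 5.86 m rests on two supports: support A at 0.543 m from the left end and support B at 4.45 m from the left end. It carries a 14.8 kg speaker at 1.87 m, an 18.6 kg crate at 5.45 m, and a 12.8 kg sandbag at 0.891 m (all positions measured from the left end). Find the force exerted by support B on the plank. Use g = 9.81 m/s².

R_B ≈ 290 N

Taking torques about support A:
Speaker: 14.8 × 9.81 = 145.2 N down at 1.87 m → arm 1.327 m, τ = 145.2 × 1.327 = 192.7 N·m clockwise.
Crate: 18.6 × 9.81 = 182.5 N down at 5.45 m → arm 4.907 m, τ = 182.5 × 4.907 = 895.5 N·m clockwise.
Sandbag: 12.8 × 9.81 = 125.6 N down at 0.891 m → arm 0.348 m, τ = 125.6 × 0.348 = 43.71 N·m clockwise.
Net load moment about support A = 1132 N·m clockwise.
Reaction R at support B is upward at 4.45 m, arm 3.907 m → moment R × 3.907 counterclockwise.
For rotational equilibrium, R × 3.907 = 1132, so R = 290 N.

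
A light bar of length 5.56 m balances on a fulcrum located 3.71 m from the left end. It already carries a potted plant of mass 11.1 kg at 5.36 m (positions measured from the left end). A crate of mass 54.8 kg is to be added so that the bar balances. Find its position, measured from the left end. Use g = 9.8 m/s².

Choose the fulcrum (at 3.71 m from the left end) as the axis so the support reaction has zero arm there.
Potted plant: 11.1 × 9.8 = 108.8 N down at 5.36 m → arm 1.65 m, τ = 108.8 × 1.65 = 179.5 N·m clockwise.
Net moment of existing loads = 179.5 N·m clockwise.
The crate weighs 54.8 × 9.8 = 537 N and must supply an equal counterclockwise moment, so its lever arm about the fulcrum is 179.5 / 537 = 0.334 m.
That puts it at 3.71 − 0.334 = 3.38 m from the left end.

x ≈ 3.38 m from the left end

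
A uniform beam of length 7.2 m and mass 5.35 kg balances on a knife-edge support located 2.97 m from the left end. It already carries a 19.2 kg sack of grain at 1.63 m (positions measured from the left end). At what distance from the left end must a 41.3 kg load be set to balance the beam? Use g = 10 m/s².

x ≈ 3.51 m from the left end

Taking torques about the knife-edge support (at 2.97 m from the left end):
Beam weight: 5.35 × 10 = 53.5 N down at 3.6 m → arm 0.63 m, τ = 53.5 × 0.63 = 33.7 N·m clockwise.
Sack of grain: 19.2 × 10 = 192 N down at 1.63 m → arm 1.34 m, τ = 192 × 1.34 = 257.3 N·m counterclockwise.
Net moment of existing loads = 223.6 N·m counterclockwise.
The load weighs 41.3 × 10 = 413 N and must supply an equal clockwise moment, so its lever arm about the knife-edge support is 223.6 / 413 = 0.541 m.
That puts it at 2.97 + 0.541 = 3.51 m from the left end.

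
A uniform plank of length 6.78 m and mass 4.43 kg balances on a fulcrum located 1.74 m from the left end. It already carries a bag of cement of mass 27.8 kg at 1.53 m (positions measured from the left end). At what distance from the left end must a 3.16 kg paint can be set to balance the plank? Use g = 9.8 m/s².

x ≈ 1.27 m from the left end

Take moments about the fulcrum (at 1.74 m from the left end).
Beam weight: 4.43 × 9.8 = 43.41 N down at 3.39 m → arm 1.65 m, τ = 43.41 × 1.65 = 71.63 N·m clockwise.
Bag of cement: 27.8 × 9.8 = 272.4 N down at 1.53 m → arm 0.21 m, τ = 272.4 × 0.21 = 57.2 N·m counterclockwise.
Net moment of existing loads = 14.43 N·m clockwise.
The paint can weighs 3.16 × 9.8 = 30.97 N and must supply an equal counterclockwise moment, so its lever arm about the fulcrum is 14.43 / 30.97 = 0.466 m.
That puts it at 1.74 − 0.466 = 1.27 m from the left end.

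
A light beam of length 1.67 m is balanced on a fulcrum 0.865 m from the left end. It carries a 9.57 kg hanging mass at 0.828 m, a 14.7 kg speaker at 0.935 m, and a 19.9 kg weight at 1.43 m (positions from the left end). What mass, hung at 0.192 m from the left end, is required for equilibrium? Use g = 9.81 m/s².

About the fulcrum (at 0.865 m from the left end):
Hanging mass: 9.57 × 9.81 = 93.88 N down at 0.828 m → arm 0.037 m, τ = 93.88 × 0.037 = 3.474 N·m counterclockwise.
Speaker: 14.7 × 9.81 = 144.2 N down at 0.935 m → arm 0.07 m, τ = 144.2 × 0.07 = 10.09 N·m clockwise.
Weight: 19.9 × 9.81 = 195.2 N down at 1.43 m → arm 0.565 m, τ = 195.2 × 0.565 = 110.3 N·m clockwise.
Net moment of known loads = 116.9 N·m clockwise.
An unknown mass m at 0.192 m has arm 0.673 m; its moment is m·g·0.673 counterclockwise.
Setting net torque to zero: m × 9.81 × 0.673 = 116.9 → m = 116.9 / (9.81 × 0.673) = 17.7 kg.

m ≈ 17.7 kg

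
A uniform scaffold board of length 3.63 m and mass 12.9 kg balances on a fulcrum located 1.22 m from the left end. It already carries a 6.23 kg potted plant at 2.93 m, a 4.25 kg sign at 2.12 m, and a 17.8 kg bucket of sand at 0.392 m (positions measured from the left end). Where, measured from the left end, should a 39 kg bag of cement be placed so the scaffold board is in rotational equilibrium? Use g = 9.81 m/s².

About the fulcrum (at 1.22 m from the left end):
Beam weight: 12.9 × 9.81 = 126.5 N down at 1.815 m → arm 0.595 m, τ = 126.5 × 0.595 = 75.27 N·m clockwise.
Potted plant: 6.23 × 9.81 = 61.12 N down at 2.93 m → arm 1.71 m, τ = 61.12 × 1.71 = 104.5 N·m clockwise.
Sign: 4.25 × 9.81 = 41.69 N down at 2.12 m → arm 0.9 m, τ = 41.69 × 0.9 = 37.52 N·m clockwise.
Bucket of sand: 17.8 × 9.81 = 174.6 N down at 0.392 m → arm 0.828 m, τ = 174.6 × 0.828 = 144.6 N·m counterclockwise.
Net moment of existing loads = 72.69 N·m clockwise.
The bag of cement weighs 39 × 9.81 = 382.6 N and must supply an equal counterclockwise moment, so its lever arm about the fulcrum is 72.69 / 382.6 = 0.19 m.
That puts it at 1.22 − 0.19 = 1.03 m from the left end.

x ≈ 1.03 m from the left end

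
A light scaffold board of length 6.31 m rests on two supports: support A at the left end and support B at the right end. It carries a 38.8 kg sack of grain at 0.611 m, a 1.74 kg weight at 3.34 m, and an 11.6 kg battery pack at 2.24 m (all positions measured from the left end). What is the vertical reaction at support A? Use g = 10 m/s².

R_A ≈ 433 N

Sum moments about support B (its reaction then has zero moment arm).
Sack of grain: 38.8 × 10 = 388 N down at 0.611 m → arm 5.699 m, τ = 388 × 5.699 = 2211 N·m counterclockwise.
Weight: 1.74 × 10 = 17.4 N down at 3.34 m → arm 2.97 m, τ = 17.4 × 2.97 = 51.68 N·m counterclockwise.
Battery pack: 11.6 × 10 = 116 N down at 2.24 m → arm 4.07 m, τ = 116 × 4.07 = 472.1 N·m counterclockwise.
Net load moment about support B = 2735 N·m counterclockwise.
Reaction R at support A is upward at 0 m, arm 6.31 m → moment R × 6.31 clockwise.
Στ = 0 ⇒ R × 6.31 = 2735 ⇒ R = 433 N.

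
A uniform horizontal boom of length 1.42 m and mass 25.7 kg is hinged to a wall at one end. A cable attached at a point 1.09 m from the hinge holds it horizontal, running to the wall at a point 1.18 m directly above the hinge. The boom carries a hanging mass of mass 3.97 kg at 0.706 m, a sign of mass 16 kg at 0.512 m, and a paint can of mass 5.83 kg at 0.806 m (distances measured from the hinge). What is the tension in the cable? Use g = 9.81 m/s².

T ≈ 416 N

Choose the hinge as the axis so the unknown hinge reaction has zero arm there.
Beam weight: 25.7 × 9.81 = 252.1 N down at 0.71 m → arm 0.71 m, τ = 252.1 × 0.71 = 179 N·m clockwise.
Hanging mass: 3.97 × 9.81 = 38.95 N down at 0.706 m → arm 0.706 m, τ = 38.95 × 0.706 = 27.5 N·m clockwise.
Sign: 16 × 9.81 = 157 N down at 0.512 m → arm 0.512 m, τ = 157 × 0.512 = 80.38 N·m clockwise.
Paint can: 5.83 × 9.81 = 57.19 N down at 0.806 m → arm 0.806 m, τ = 57.19 × 0.806 = 46.1 N·m clockwise.
Total clockwise load moment = 333 N·m.
The cable tension T acts at 1.09 m; only its component perpendicular to the boom, T sinθ, produces torque. sinθ = h/√(h²+d²) = 1.18/√(1.18²+1.09²) = 0.7346.
Στ = 0 ⇒ T × 1.09 × 0.7346 = 333 ⇒ T = 333 / 0.8007 = 416 N.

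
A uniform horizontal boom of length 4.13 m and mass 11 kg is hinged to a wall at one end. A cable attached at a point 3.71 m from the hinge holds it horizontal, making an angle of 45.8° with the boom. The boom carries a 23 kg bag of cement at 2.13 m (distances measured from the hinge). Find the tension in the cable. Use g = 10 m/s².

T ≈ 270 N

Take moments about the hinge.
Beam weight: 11 × 10 = 110 N down at 2.065 m → arm 2.065 m, τ = 110 × 2.065 = 227.2 N·m clockwise.
Bag of cement: 23 × 10 = 230 N down at 2.13 m → arm 2.13 m, τ = 230 × 2.13 = 489.9 N·m clockwise.
Total clockwise load moment = 717.1 N·m.
The cable tension T acts at 3.71 m; only its component perpendicular to the boom, T sinθ, produces torque. sin 45.8° = 0.7169.
Στ = 0 ⇒ T × 3.71 × 0.7169 = 717.1 ⇒ T = 717.1 / 2.66 = 270 N.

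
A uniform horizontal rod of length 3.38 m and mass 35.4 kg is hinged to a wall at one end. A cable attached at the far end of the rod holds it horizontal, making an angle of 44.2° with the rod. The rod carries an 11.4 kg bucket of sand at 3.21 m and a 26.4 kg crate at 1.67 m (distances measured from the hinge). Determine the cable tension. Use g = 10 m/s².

T ≈ 596 N

Sum moments about the hinge (the unknown hinge reaction has zero arm there).
Beam weight: 35.4 × 10 = 354 N down at 1.69 m → arm 1.69 m, τ = 354 × 1.69 = 598.3 N·m clockwise.
Bucket of sand: 11.4 × 10 = 114 N down at 3.21 m → arm 3.21 m, τ = 114 × 3.21 = 365.9 N·m clockwise.
Crate: 26.4 × 10 = 264 N down at 1.67 m → arm 1.67 m, τ = 264 × 1.67 = 440.9 N·m clockwise.
Total clockwise load moment = 1405 N·m.
The cable tension T acts at 3.38 m; only its component perpendicular to the rod, T sinθ, produces torque. sin 44.2° = 0.6972.
Balancing moments: T × 3.38 × 0.6972 = 1405, giving T = 1405 / 2.357 = 596 N.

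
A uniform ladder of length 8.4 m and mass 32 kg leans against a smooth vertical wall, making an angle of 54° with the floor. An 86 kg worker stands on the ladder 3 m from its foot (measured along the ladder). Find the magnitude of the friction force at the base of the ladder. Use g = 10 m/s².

f ≈ 339 N

Taking torques about the foot of the ladder:
Ladder weight 32×10 = 320 N acts at 4.2 m along the ladder; its horizontal arm is 4.2·cos54° = 2.469 m → τ = 790.1 N·m clockwise.
Worker: 86×10 = 860 N at 3 m → arm 1.763 m → τ = 1516 N·m clockwise.
Wall normal N acts horizontally at the top; its moment arm is the height L sinθ = 8.4·sin54° = 6.796 m, counterclockwise.
Στ = 0 ⇒ N × 6.796 = 2306 ⇒ N = 339 N.
ΣFx = 0: friction at the foot balances the wall's push, so f = N_wall = 339 N.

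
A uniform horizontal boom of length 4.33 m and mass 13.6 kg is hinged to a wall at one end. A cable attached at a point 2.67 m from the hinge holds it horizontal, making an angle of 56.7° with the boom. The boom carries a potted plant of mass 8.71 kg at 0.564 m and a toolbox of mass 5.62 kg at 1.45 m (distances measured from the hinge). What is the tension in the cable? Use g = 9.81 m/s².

Sum moments about the hinge (the unknown hinge reaction has zero arm there).
Beam weight: 13.6 × 9.81 = 133.4 N down at 2.165 m → arm 2.165 m, τ = 133.4 × 2.165 = 288.8 N·m clockwise.
Potted plant: 8.71 × 9.81 = 85.45 N down at 0.564 m → arm 0.564 m, τ = 85.45 × 0.564 = 48.19 N·m clockwise.
Toolbox: 5.62 × 9.81 = 55.13 N down at 1.45 m → arm 1.45 m, τ = 55.13 × 1.45 = 79.94 N·m clockwise.
Total clockwise load moment = 416.9 N·m.
The cable tension T acts at 2.67 m; only its component perpendicular to the boom, T sinθ, produces torque. sin 56.7° = 0.8358.
Balancing moments: T × 2.67 × 0.8358 = 416.9, giving T = 416.9 / 2.232 = 187 N.

T ≈ 187 N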